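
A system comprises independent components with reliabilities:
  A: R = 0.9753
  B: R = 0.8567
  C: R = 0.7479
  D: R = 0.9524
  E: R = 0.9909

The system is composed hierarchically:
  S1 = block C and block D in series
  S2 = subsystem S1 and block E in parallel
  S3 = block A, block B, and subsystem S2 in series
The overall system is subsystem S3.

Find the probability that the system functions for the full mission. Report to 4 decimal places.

0.8334

Series (C and D): 0.747900 × 0.952400 = 0.712300
Parallel ([0.712300] and E): 1 − (1 − 0.712300)(1 − 0.990900) = 0.997382
Series (A, B, and [0.997382]): 0.975300 × 0.856700 × 0.997382 = 0.8334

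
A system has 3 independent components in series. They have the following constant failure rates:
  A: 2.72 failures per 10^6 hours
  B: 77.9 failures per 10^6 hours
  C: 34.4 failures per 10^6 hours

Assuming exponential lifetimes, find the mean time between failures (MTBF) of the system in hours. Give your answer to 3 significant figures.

8690

Series of exponential components: λ_sys = Σ λ_i
λ_sys = 0.00000272 + 0.0000779 + 0.0000344 = 1.1502e-04 /h
MTBF = 1 / λ_sys = 8690 h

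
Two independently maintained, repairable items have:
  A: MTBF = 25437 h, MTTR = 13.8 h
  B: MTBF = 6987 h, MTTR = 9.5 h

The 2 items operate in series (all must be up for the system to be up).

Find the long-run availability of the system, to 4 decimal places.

A(A) = MTBF/(MTBF+MTTR) = 25437/(25437+13.8) = 0.999458
A(B) = MTBF/(MTBF+MTTR) = 6987/(6987+9.5) = 0.998642
Series availability: 0.999458 × 0.998642 = 0.9981

0.9981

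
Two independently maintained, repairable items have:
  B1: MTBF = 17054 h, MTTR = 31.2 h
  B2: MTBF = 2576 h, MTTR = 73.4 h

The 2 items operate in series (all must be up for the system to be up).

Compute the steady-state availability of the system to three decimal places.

0.971

A(B1) = MTBF/(MTBF+MTTR) = 17054/(17054+31.2) = 0.998174
A(B2) = MTBF/(MTBF+MTTR) = 2576/(2576+73.4) = 0.972296
Series availability: 0.998174 × 0.972296 = 0.971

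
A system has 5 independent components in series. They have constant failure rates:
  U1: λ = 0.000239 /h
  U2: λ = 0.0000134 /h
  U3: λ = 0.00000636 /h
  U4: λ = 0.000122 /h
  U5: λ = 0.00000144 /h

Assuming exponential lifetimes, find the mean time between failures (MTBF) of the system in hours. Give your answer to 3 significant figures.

Series of exponential components: λ_sys = Σ λ_i
λ_sys = 0.000239 + 0.0000134 + 0.00000636 + 0.000122 + 0.00000144 = 3.8220e-04 /h
MTBF = 1 / λ_sys = 2620 h

2620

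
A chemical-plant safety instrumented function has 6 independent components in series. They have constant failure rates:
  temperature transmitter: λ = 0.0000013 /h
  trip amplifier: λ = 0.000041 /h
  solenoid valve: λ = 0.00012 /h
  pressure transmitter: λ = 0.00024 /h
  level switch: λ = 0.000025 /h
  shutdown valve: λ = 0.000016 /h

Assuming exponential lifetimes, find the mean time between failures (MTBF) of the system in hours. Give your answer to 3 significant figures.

Series of exponential components: λ_sys = Σ λ_i
λ_sys = 0.0000013 + 0.000041 + 0.00012 + 0.00024 + 0.000025 + 0.000016 = 4.4330e-04 /h
MTBF = 1 / λ_sys = 2260 h

2260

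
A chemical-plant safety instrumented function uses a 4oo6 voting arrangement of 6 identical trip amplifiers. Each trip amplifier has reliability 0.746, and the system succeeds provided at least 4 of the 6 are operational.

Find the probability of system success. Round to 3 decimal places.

R = Σ_{i=4}^{6} C(6,i) p^i (1−p)^{6−i} with p = 0.746
C(6,4)·0.746^4·0.254^2 = 0.29972
C(6,5)·0.746^5·0.254^1 = 0.35211
C(6,6)·0.746^6·0.254^0 = 0.17236
Sum = 0.824

0.824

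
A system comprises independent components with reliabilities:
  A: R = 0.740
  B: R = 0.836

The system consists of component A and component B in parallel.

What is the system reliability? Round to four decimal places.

0.9574

Parallel (A and B): 1 − (1 − 0.740000)(1 − 0.836000) = 0.9574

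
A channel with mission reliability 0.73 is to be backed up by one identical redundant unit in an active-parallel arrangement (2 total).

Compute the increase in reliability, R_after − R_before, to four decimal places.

0.1971

R_before = 0.73
R_after = 1 − (1 − 0.73)^2 = 0.9271
ΔR = 0.9271 − 0.73 = 0.1971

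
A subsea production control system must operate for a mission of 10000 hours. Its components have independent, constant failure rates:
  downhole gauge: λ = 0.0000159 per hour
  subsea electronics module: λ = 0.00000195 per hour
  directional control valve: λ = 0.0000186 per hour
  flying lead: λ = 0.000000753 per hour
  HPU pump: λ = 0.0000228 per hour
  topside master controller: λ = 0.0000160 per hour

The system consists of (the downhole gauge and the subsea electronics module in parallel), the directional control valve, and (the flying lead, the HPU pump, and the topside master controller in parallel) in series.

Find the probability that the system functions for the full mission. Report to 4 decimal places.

0.8277

R(downhole gauge) = exp(−0.0000159 × 10000) = 0.852996
R(subsea electronics module) = exp(−0.00000195 × 10000) = 0.980689
R(directional control valve) = exp(−0.0000186 × 10000) = 0.830274
R(flying lead) = exp(−0.000000753 × 10000) = 0.992498
R(HPU pump) = exp(−0.0000228 × 10000) = 0.796124
R(topside master controller) = exp(−0.0000160 × 10000) = 0.852144
Parallel (downhole gauge and subsea electronics module): 1 − (1 − 0.852996)(1 − 0.980689) = 0.997161
Parallel (flying lead, HPU pump, and topside master controller): 1 − (1 − 0.992498)(1 − 0.796124)(1 − 0.852144) = 0.999774
Series ([0.997161], directional control valve, and [0.999774]): 0.997161 × 0.830274 × 0.999774 = 0.8277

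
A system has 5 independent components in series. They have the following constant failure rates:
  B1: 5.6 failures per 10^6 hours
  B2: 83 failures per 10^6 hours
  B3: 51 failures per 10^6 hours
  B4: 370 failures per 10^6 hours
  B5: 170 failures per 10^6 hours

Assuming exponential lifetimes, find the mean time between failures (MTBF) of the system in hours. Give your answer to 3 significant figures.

Series of exponential components: λ_sys = Σ λ_i
λ_sys = 0.0000056 + 0.000083 + 0.000051 + 0.00037 + 0.00017 = 6.7960e-04 /h
MTBF = 1 / λ_sys = 1470 h

1470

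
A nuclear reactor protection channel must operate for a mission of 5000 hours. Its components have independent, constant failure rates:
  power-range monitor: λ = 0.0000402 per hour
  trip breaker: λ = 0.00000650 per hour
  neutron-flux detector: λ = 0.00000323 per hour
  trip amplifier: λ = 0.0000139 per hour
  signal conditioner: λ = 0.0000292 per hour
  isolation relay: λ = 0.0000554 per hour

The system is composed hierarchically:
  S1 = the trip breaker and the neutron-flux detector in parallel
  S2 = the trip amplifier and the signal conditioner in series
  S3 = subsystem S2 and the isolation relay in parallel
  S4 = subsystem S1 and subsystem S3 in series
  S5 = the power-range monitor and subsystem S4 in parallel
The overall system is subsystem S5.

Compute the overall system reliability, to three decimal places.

0.991

R(power-range monitor) = exp(−0.0000402 × 5000) = 0.81791
R(trip breaker) = exp(−0.00000650 × 5000) = 0.96802
R(neutron-flux detector) = exp(−0.00000323 × 5000) = 0.98398
R(trip amplifier) = exp(−0.0000139 × 5000) = 0.93286
R(signal conditioner) = exp(−0.0000292 × 5000) = 0.86416
R(isolation relay) = exp(−0.0000554 × 5000) = 0.75805
Parallel (trip breaker and neutron-flux detector): 1 − (1 − 0.96802)(1 − 0.98398) = 0.99949
Series (trip amplifier and signal conditioner): 0.93286 × 0.86416 = 0.80614
Parallel ([0.80614] and isolation relay): 1 − (1 − 0.80614)(1 − 0.75805) = 0.95310
Series ([0.99949] and [0.95310]): 0.99949 × 0.95310 = 0.95261
Parallel (power-range monitor and [0.95261]): 1 − (1 − 0.81791)(1 − 0.95261) = 0.991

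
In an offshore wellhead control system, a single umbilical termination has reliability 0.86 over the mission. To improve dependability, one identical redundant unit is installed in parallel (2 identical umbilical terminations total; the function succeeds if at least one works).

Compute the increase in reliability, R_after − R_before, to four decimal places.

0.1204

R_before = 0.86
R_after = 1 − (1 − 0.86)^2 = 0.9804
ΔR = 0.9804 − 0.86 = 0.1204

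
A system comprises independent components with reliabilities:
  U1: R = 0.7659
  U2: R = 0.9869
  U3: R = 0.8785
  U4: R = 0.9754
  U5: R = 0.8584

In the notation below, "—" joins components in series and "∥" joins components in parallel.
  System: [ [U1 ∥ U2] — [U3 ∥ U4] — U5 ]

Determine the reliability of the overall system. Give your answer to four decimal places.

0.8532

Parallel (U1 and U2): 1 − (1 − 0.765900)(1 − 0.986900) = 0.996933
Parallel (U3 and U4): 1 − (1 − 0.878500)(1 − 0.975400) = 0.997011
Series ([0.996933], [0.997011], and U5): 0.996933 × 0.997011 × 0.858400 = 0.8532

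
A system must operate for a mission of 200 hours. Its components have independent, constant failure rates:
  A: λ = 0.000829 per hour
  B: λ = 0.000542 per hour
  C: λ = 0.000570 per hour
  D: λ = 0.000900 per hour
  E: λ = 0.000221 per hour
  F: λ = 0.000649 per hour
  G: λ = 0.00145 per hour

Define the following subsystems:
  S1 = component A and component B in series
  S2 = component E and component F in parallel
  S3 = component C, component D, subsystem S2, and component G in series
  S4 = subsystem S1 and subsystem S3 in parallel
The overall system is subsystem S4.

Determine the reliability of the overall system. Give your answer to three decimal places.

0.893

R(A) = exp(−0.000829 × 200) = 0.84722
R(B) = exp(−0.000542 × 200) = 0.89727
R(C) = exp(−0.000570 × 200) = 0.89226
R(D) = exp(−0.000900 × 200) = 0.83527
R(E) = exp(−0.000221 × 200) = 0.95676
R(F) = exp(−0.000649 × 200) = 0.87827
R(G) = exp(−0.00145 × 200) = 0.74826
Series (A and B): 0.84722 × 0.89727 = 0.76019
Parallel (E and F): 1 − (1 − 0.95676)(1 − 0.87827) = 0.99474
Series (C, D, [0.99474], and G): 0.89226 × 0.83527 × 0.99474 × 0.74826 = 0.55473
Parallel ([0.76019] and [0.55473]): 1 − (1 − 0.76019)(1 − 0.55473) = 0.893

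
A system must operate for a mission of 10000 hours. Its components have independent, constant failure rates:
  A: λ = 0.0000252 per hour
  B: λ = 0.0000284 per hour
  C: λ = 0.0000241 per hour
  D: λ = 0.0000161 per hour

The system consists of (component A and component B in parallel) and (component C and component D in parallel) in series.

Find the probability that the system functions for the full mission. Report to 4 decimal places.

R(A) = exp(−0.0000252 × 10000) = 0.777245
R(B) = exp(−0.0000284 × 10000) = 0.752767
R(C) = exp(−0.0000241 × 10000) = 0.785842
R(D) = exp(−0.0000161 × 10000) = 0.851292
Parallel (A and B): 1 − (1 − 0.777245)(1 − 0.752767) = 0.944928
Parallel (C and D): 1 − (1 − 0.785842)(1 − 0.851292) = 0.968153
Series ([0.944928] and [0.968153]): 0.944928 × 0.968153 = 0.9148

0.9148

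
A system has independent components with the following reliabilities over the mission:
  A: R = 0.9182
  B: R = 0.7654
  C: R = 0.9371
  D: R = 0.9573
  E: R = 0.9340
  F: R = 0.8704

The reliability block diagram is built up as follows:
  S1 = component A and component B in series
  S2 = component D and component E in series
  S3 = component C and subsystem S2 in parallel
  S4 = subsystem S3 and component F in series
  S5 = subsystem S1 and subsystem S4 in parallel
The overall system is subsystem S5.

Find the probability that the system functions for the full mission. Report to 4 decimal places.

0.9598

Series (A and B): 0.918200 × 0.765400 = 0.702790
Series (D and E): 0.957300 × 0.934000 = 0.894118
Parallel (C and [0.894118]): 1 − (1 − 0.937100)(1 − 0.894118) = 0.993340
Series ([0.993340] and F): 0.993340 × 0.870400 = 0.864603
Parallel ([0.702790] and [0.864603]): 1 − (1 − 0.702790)(1 − 0.864603) = 0.9598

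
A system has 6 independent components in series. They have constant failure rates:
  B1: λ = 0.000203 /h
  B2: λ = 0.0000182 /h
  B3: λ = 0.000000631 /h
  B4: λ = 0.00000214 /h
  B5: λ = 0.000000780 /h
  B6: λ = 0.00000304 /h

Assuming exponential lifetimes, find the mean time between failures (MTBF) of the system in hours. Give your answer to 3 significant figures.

Series of exponential components: λ_sys = Σ λ_i
λ_sys = 0.000203 + 0.0000182 + 0.000000631 + 0.00000214 + 0.000000780 + 0.00000304 = 2.2779e-04 /h
MTBF = 1 / λ_sys = 4390 h

4390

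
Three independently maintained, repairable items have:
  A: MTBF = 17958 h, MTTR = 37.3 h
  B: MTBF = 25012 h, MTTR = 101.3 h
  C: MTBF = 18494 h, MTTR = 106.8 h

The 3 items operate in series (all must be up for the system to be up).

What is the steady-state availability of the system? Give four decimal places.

A(A) = MTBF/(MTBF+MTTR) = 17958/(17958+37.3) = 0.997927
A(B) = MTBF/(MTBF+MTTR) = 25012/(25012+101.3) = 0.995966
A(C) = MTBF/(MTBF+MTTR) = 18494/(18494+106.8) = 0.994258
Series availability: 0.997927 × 0.995966 × 0.994258 = 0.9882

0.9882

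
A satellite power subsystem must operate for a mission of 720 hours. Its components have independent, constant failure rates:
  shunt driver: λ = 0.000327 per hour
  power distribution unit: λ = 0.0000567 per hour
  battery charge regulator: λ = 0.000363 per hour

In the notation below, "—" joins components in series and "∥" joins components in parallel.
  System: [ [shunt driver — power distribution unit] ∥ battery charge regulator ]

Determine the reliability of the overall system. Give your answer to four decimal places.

0.9445

R(shunt driver) = exp(−0.000327 × 720) = 0.790223
R(power distribution unit) = exp(−0.0000567 × 720) = 0.959998
R(battery charge regulator) = exp(−0.000363 × 720) = 0.770004
Series (shunt driver and power distribution unit): 0.790223 × 0.959998 = 0.758612
Parallel ([0.758612] and battery charge regulator): 1 − (1 − 0.758612)(1 − 0.770004) = 0.9445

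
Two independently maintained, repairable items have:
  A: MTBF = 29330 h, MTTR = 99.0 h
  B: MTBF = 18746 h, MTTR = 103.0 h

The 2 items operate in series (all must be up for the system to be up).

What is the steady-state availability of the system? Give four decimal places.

0.9912

A(A) = MTBF/(MTBF+MTTR) = 29330/(29330+99.0) = 0.996636
A(B) = MTBF/(MTBF+MTTR) = 18746/(18746+103.0) = 0.994536
Series availability: 0.996636 × 0.994536 = 0.9912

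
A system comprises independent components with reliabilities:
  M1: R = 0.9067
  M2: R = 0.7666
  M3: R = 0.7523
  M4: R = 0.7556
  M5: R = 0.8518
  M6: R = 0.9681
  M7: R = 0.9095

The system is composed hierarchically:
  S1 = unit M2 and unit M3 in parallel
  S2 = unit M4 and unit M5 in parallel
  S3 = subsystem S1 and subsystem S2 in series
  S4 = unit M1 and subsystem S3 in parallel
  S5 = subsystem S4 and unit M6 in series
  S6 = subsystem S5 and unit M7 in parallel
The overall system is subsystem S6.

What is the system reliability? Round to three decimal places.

Parallel (M2 and M3): 1 − (1 − 0.76660)(1 − 0.75230) = 0.94219
Parallel (M4 and M5): 1 − (1 − 0.75560)(1 − 0.85180) = 0.96378
Series ([0.94219] and [0.96378]): 0.94219 × 0.96378 = 0.90806
Parallel (M1 and [0.90806]): 1 − (1 − 0.90670)(1 − 0.90806) = 0.99142
Series ([0.99142] and M6): 0.99142 × 0.96810 = 0.95979
Parallel ([0.95979] and M7): 1 − (1 − 0.95979)(1 − 0.90950) = 0.996

0.996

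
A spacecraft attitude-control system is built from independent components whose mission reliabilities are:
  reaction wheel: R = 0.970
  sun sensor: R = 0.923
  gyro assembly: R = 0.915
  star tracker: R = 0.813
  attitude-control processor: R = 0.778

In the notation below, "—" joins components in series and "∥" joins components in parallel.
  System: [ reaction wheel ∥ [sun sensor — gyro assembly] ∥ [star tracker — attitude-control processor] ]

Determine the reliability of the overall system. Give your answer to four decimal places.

0.9983

Series (sun sensor and gyro assembly): 0.923000 × 0.915000 = 0.844545
Series (star tracker and attitude-control processor): 0.813000 × 0.778000 = 0.632514
Parallel (reaction wheel, [0.844545], and [0.632514]): 1 − (1 − 0.970000)(1 − 0.844545)(1 − 0.632514) = 0.9983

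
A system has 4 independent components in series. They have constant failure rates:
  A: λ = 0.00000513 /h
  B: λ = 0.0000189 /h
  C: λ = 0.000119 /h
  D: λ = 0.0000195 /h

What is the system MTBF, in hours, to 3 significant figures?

Series of exponential components: λ_sys = Σ λ_i
λ_sys = 0.00000513 + 0.0000189 + 0.000119 + 0.0000195 = 1.6253e-04 /h
MTBF = 1 / λ_sys = 6150 h

6150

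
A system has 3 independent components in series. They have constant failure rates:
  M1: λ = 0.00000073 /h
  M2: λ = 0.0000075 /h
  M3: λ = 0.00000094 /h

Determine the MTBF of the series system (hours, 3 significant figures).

109000

Series of exponential components: λ_sys = Σ λ_i
λ_sys = 0.00000073 + 0.0000075 + 0.00000094 = 9.1700e-06 /h
MTBF = 1 / λ_sys = 109000 h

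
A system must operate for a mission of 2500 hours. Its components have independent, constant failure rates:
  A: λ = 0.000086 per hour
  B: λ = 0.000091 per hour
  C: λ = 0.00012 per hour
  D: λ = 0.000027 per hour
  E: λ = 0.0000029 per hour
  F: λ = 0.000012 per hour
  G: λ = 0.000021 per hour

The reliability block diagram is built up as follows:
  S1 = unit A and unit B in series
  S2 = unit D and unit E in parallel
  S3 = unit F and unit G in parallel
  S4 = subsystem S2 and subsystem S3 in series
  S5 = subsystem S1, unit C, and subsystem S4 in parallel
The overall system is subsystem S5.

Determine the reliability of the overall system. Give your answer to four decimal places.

R(A) = exp(−0.000086 × 2500) = 0.806541
R(B) = exp(−0.000091 × 2500) = 0.796522
R(C) = exp(−0.00012 × 2500) = 0.740818
R(D) = exp(−0.000027 × 2500) = 0.934728
R(E) = exp(−0.0000029 × 2500) = 0.992776
R(F) = exp(−0.000012 × 2500) = 0.970446
R(G) = exp(−0.000021 × 2500) = 0.948854
Series (A and B): 0.806541 × 0.796522 = 0.642428
Parallel (D and E): 1 − (1 − 0.934728)(1 − 0.992776) = 0.999528
Parallel (F and G): 1 − (1 − 0.970446)(1 − 0.948854) = 0.998488
Series ([0.999528] and [0.998488]): 0.999528 × 0.998488 = 0.998017
Parallel ([0.642428], C, and [0.998017]): 1 − (1 − 0.642428)(1 − 0.740818)(1 − 0.998017) = 0.9998

0.9998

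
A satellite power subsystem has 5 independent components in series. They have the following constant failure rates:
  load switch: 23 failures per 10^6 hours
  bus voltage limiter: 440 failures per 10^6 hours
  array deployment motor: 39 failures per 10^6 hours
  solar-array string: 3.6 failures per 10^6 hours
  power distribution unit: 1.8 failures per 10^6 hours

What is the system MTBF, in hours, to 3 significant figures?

1970

Series of exponential components: λ_sys = Σ λ_i
λ_sys = 0.000023 + 0.00044 + 0.000039 + 0.0000036 + 0.0000018 = 5.0740e-04 /h
MTBF = 1 / λ_sys = 1970 h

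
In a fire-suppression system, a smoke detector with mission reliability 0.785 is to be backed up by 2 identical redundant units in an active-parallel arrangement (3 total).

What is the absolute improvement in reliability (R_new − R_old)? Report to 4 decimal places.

R_before = 0.785
R_after = 1 − (1 − 0.785)^3 = 0.9901
ΔR = 0.9901 − 0.785 = 0.2051

0.2051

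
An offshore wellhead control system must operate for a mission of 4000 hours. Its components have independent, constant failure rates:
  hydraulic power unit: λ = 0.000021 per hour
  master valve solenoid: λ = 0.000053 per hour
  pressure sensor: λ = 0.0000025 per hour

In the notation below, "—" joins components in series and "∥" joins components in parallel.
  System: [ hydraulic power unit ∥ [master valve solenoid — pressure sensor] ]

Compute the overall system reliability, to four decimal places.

0.9840

R(hydraulic power unit) = exp(−0.000021 × 4000) = 0.919431
R(master valve solenoid) = exp(−0.000053 × 4000) = 0.808965
R(pressure sensor) = exp(−0.0000025 × 4000) = 0.990050
Series (master valve solenoid and pressure sensor): 0.808965 × 0.990050 = 0.800916
Parallel (hydraulic power unit and [0.800916]): 1 − (1 − 0.919431)(1 − 0.800916) = 0.9840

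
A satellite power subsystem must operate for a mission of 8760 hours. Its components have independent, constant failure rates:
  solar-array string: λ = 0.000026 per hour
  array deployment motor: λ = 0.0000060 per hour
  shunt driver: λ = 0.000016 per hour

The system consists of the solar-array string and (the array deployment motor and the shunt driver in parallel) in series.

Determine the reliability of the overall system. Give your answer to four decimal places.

0.7910

R(solar-array string) = exp(−0.000026 × 8760) = 0.796315
R(array deployment motor) = exp(−0.0000060 × 8760) = 0.948797
R(shunt driver) = exp(−0.000016 × 8760) = 0.869219
Parallel (array deployment motor and shunt driver): 1 − (1 − 0.948797)(1 − 0.869219) = 0.993304
Series (solar-array string and [0.993304]): 0.796315 × 0.993304 = 0.7910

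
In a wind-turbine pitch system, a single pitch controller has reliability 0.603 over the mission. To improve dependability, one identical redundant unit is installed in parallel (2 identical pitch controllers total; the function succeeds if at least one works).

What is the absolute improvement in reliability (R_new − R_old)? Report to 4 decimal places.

0.2394

R_before = 0.603
R_after = 1 − (1 − 0.603)^2 = 0.8424
ΔR = 0.8424 − 0.603 = 0.2394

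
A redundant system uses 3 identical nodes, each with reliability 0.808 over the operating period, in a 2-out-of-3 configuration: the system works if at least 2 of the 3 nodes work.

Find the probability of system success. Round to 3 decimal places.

R = Σ_{i=2}^{3} C(3,i) p^i (1−p)^{3−i} with p = 0.808
C(3,2)·0.808^2·0.192^1 = 0.37605
C(3,3)·0.808^3·0.192^0 = 0.52751
Sum = 0.904

0.904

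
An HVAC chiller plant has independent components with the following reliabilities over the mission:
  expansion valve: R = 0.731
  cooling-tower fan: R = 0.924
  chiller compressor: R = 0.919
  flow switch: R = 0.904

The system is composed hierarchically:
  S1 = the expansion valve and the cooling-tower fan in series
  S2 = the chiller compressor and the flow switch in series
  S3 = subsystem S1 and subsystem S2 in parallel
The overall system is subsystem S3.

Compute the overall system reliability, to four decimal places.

0.9451

Series (expansion valve and cooling-tower fan): 0.731000 × 0.924000 = 0.675444
Series (chiller compressor and flow switch): 0.919000 × 0.904000 = 0.830776
Parallel ([0.675444] and [0.830776]): 1 − (1 − 0.675444)(1 − 0.830776) = 0.9451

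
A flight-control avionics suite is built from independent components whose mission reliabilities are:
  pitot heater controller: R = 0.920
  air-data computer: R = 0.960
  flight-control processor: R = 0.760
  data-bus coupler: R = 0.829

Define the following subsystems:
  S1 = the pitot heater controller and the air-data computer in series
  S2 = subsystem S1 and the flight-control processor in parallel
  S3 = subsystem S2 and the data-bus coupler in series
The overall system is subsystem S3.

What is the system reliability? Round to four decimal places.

Series (pitot heater controller and air-data computer): 0.920000 × 0.960000 = 0.883200
Parallel ([0.883200] and flight-control processor): 1 − (1 − 0.883200)(1 − 0.760000) = 0.971968
Series ([0.971968] and data-bus coupler): 0.971968 × 0.829000 = 0.8058

0.8058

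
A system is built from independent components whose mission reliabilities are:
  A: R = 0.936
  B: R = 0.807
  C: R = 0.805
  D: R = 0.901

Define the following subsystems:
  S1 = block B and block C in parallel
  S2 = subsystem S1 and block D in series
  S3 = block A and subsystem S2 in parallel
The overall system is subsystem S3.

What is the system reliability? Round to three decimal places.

0.991

Parallel (B and C): 1 − (1 − 0.80700)(1 − 0.80500) = 0.96237
Series ([0.96237] and D): 0.96237 × 0.90100 = 0.86710
Parallel (A and [0.86710]): 1 − (1 − 0.93600)(1 − 0.86710) = 0.991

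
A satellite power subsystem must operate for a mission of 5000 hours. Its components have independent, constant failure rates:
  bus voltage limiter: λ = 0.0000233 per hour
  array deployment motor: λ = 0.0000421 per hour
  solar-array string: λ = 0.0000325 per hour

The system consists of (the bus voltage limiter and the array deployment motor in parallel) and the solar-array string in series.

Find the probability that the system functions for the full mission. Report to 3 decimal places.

0.832

R(bus voltage limiter) = exp(−0.0000233 × 5000) = 0.89003
R(array deployment motor) = exp(−0.0000421 × 5000) = 0.81018
R(solar-array string) = exp(−0.0000325 × 5000) = 0.85002
Parallel (bus voltage limiter and array deployment motor): 1 − (1 − 0.89003)(1 − 0.81018) = 0.97913
Series ([0.97913] and solar-array string): 0.97913 × 0.85002 = 0.832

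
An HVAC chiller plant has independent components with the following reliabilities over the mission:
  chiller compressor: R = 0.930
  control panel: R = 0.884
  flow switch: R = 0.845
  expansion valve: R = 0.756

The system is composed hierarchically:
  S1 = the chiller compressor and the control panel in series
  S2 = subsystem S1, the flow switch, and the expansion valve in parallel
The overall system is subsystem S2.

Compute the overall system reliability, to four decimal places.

Series (chiller compressor and control panel): 0.930000 × 0.884000 = 0.822120
Parallel ([0.822120], flow switch, and expansion valve): 1 − (1 − 0.822120)(1 − 0.845000)(1 − 0.756000) = 0.9933

0.9933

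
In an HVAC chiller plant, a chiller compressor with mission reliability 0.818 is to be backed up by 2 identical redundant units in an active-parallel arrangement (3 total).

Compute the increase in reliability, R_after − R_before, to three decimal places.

R_before = 0.818
R_after = 1 − (1 − 0.818)^3 = 0.994
ΔR = 0.994 − 0.818 = 0.176

0.176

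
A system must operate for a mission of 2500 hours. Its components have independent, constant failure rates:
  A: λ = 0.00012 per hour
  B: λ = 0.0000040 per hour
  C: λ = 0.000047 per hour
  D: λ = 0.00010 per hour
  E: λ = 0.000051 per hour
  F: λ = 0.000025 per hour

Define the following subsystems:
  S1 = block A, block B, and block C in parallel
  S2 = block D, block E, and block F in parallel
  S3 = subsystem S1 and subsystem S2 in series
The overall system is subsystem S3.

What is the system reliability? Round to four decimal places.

0.9981

R(A) = exp(−0.00012 × 2500) = 0.740818
R(B) = exp(−0.0000040 × 2500) = 0.990050
R(C) = exp(−0.000047 × 2500) = 0.889141
R(D) = exp(−0.00010 × 2500) = 0.778801
R(E) = exp(−0.000051 × 2500) = 0.880293
R(F) = exp(−0.000025 × 2500) = 0.939413
Parallel (A, B, and C): 1 − (1 − 0.740818)(1 − 0.990050)(1 − 0.889141) = 0.999714
Parallel (D, E, and F): 1 − (1 − 0.778801)(1 − 0.880293)(1 − 0.939413) = 0.998396
Series ([0.999714] and [0.998396]): 0.999714 × 0.998396 = 0.9981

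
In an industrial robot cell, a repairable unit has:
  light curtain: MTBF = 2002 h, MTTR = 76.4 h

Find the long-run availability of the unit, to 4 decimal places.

0.9632

A(light curtain) = MTBF/(MTBF+MTTR) = 2002/(2002+76.4) = 0.9632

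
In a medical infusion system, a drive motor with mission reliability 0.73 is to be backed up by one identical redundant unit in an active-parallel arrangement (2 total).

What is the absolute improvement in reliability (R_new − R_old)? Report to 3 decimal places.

R_before = 0.73
R_after = 1 − (1 − 0.73)^2 = 0.927
ΔR = 0.927 − 0.73 = 0.197

0.197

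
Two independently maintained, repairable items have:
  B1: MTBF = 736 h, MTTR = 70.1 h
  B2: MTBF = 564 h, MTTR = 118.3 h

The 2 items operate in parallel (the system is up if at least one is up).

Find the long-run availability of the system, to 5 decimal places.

0.98492

A(B1) = MTBF/(MTBF+MTTR) = 736/(736+70.1) = 0.913038
A(B2) = MTBF/(MTBF+MTTR) = 564/(564+118.3) = 0.826616
Parallel availability: 1 − (1 − 0.913038)(1 − 0.826616) = 0.98492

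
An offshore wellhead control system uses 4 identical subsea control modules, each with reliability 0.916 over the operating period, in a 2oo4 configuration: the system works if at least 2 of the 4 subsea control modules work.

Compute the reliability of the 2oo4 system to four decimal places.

0.9978

R = Σ_{i=2}^{4} C(4,i) p^i (1−p)^{4−i} with p = 0.916
C(4,2)·0.916^2·0.084^2 = 0.035522
C(4,3)·0.916^3·0.084^1 = 0.258241
C(4,4)·0.916^4·0.084^0 = 0.704015
Sum = 0.9978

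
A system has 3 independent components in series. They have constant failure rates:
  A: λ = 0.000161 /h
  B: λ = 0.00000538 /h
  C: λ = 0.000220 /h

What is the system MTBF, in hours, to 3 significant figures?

Series of exponential components: λ_sys = Σ λ_i
λ_sys = 0.000161 + 0.00000538 + 0.000220 = 3.8638e-04 /h
MTBF = 1 / λ_sys = 2590 h

2590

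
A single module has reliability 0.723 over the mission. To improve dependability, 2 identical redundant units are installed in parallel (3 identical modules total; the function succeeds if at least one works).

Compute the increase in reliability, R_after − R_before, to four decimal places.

0.2557

R_before = 0.723
R_after = 1 − (1 − 0.723)^3 = 0.9787
ΔR = 0.9787 − 0.723 = 0.2557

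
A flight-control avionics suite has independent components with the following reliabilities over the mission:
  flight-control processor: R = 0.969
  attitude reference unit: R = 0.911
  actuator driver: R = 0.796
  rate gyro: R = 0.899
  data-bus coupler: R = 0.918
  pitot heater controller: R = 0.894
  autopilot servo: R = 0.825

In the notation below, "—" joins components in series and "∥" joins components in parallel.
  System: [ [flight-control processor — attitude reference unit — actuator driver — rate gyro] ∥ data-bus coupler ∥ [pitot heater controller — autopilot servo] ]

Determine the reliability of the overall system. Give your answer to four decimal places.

0.9921

Series (flight-control processor, attitude reference unit, actuator driver, and rate gyro): 0.969000 × 0.911000 × 0.796000 × 0.899000 = 0.631706
Series (pitot heater controller and autopilot servo): 0.894000 × 0.825000 = 0.737550
Parallel ([0.631706], data-bus coupler, and [0.737550]): 1 − (1 − 0.631706)(1 − 0.918000)(1 − 0.737550) = 0.9921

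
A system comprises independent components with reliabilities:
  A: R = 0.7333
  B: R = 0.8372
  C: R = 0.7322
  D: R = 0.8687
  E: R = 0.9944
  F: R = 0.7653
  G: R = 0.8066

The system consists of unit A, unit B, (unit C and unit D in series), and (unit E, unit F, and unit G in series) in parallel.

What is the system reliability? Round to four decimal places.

Series (C and D): 0.732200 × 0.868700 = 0.636062
Series (E, F, and G): 0.994400 × 0.765300 × 0.806600 = 0.613834
Parallel (A, B, [0.636062], and [0.613834]): 1 − (1 − 0.733300)(1 − 0.837200)(1 − 0.636062)(1 − 0.613834) = 0.9939

0.9939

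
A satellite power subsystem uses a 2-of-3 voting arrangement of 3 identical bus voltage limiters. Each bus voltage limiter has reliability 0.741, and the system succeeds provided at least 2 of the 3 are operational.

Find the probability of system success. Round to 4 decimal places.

R = Σ_{i=2}^{3} C(3,i) p^i (1−p)^{3−i} with p = 0.741
C(3,2)·0.741^2·0.259^1 = 0.426636
C(3,3)·0.741^3·0.259^0 = 0.406869
Sum = 0.8335

0.8335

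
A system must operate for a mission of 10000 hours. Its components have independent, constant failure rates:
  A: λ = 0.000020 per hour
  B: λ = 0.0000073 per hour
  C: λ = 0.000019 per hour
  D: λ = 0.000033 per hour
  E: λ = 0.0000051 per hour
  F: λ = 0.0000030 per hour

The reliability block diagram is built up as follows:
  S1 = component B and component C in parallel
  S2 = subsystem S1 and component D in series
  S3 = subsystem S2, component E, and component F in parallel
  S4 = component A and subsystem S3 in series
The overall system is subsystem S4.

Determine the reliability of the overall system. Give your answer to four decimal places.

0.8184

R(A) = exp(−0.000020 × 10000) = 0.818731
R(B) = exp(−0.0000073 × 10000) = 0.929601
R(C) = exp(−0.000019 × 10000) = 0.826959
R(D) = exp(−0.000033 × 10000) = 0.718924
R(E) = exp(−0.0000051 × 10000) = 0.950279
R(F) = exp(−0.0000030 × 10000) = 0.970446
Parallel (B and C): 1 − (1 − 0.929601)(1 − 0.826959) = 0.987818
Series ([0.987818] and D): 0.987818 × 0.718924 = 0.710166
Parallel ([0.710166], E, and F): 1 − (1 − 0.710166)(1 − 0.950279)(1 − 0.970446) = 0.999574
Series (A and [0.999574]): 0.818731 × 0.999574 = 0.8184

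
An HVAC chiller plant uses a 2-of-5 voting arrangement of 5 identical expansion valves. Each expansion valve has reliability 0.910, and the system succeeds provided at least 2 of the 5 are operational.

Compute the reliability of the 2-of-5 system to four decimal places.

R = Σ_{i=2}^{5} C(5,i) p^i (1−p)^{5−i} with p = 0.910
C(5,2)·0.910^2·0.090^3 = 0.006037
C(5,3)·0.910^3·0.090^2 = 0.061039
C(5,4)·0.910^4·0.090^1 = 0.308587
C(5,5)·0.910^5·0.090^0 = 0.624032
Sum = 0.9997

0.9997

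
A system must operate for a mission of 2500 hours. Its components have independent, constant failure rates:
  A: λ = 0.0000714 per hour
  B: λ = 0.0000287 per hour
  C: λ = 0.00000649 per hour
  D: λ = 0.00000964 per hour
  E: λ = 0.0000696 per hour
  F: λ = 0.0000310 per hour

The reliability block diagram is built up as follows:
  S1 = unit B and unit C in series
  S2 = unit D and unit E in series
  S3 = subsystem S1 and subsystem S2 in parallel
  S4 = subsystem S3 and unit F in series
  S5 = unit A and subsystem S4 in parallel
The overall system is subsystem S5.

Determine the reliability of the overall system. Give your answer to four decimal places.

R(A) = exp(−0.0000714 × 2500) = 0.836524
R(B) = exp(−0.0000287 × 2500) = 0.930764
R(C) = exp(−0.00000649 × 2500) = 0.983906
R(D) = exp(−0.00000964 × 2500) = 0.976188
R(E) = exp(−0.0000696 × 2500) = 0.840297
R(F) = exp(−0.0000310 × 2500) = 0.925427
Series (B and C): 0.930764 × 0.983906 = 0.915784
Series (D and E): 0.976188 × 0.840297 = 0.820288
Parallel ([0.915784] and [0.820288]): 1 − (1 − 0.915784)(1 − 0.820288) = 0.984865
Series ([0.984865] and F): 0.984865 × 0.925427 = 0.911421
Parallel (A and [0.911421]): 1 − (1 − 0.836524)(1 − 0.911421) = 0.9855

0.9855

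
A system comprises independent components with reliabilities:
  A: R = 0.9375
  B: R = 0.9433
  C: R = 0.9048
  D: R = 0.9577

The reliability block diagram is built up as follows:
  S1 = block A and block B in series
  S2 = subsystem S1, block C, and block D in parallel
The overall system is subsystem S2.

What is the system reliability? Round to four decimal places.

Series (A and B): 0.937500 × 0.943300 = 0.884344
Parallel ([0.884344], C, and D): 1 − (1 − 0.884344)(1 − 0.904800)(1 − 0.957700) = 0.9995

0.9995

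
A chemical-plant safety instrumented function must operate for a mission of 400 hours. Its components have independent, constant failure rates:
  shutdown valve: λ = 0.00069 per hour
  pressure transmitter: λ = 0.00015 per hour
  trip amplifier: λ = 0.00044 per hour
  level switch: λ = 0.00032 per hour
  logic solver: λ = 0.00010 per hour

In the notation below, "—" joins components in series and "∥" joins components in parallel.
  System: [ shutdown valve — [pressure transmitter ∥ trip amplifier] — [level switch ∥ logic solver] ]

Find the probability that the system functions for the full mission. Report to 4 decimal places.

0.7481

R(shutdown valve) = exp(−0.00069 × 400) = 0.758813
R(pressure transmitter) = exp(−0.00015 × 400) = 0.941765
R(trip amplifier) = exp(−0.00044 × 400) = 0.838618
R(level switch) = exp(−0.00032 × 400) = 0.879853
R(logic solver) = exp(−0.00010 × 400) = 0.960789
Parallel (pressure transmitter and trip amplifier): 1 − (1 − 0.941765)(1 − 0.838618) = 0.990602
Parallel (level switch and logic solver): 1 − (1 − 0.879853)(1 − 0.960789) = 0.995289
Series (shutdown valve, [0.990602], and [0.995289]): 0.758813 × 0.990602 × 0.995289 = 0.7481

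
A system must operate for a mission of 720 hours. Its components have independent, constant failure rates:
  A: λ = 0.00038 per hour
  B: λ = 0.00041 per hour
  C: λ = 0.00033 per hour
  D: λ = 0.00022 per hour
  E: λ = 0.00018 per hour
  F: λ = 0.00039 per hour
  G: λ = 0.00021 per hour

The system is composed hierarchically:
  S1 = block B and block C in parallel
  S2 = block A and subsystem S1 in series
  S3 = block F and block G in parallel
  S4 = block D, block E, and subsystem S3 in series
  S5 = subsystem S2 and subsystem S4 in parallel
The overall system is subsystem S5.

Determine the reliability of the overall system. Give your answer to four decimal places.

R(A) = exp(−0.00038 × 720) = 0.760636
R(B) = exp(−0.00041 × 720) = 0.744383
R(C) = exp(−0.00033 × 720) = 0.788518
R(D) = exp(−0.00022 × 720) = 0.853508
R(E) = exp(−0.00018 × 720) = 0.878447
R(F) = exp(−0.00039 × 720) = 0.755179
R(G) = exp(−0.00021 × 720) = 0.859676
Parallel (B and C): 1 − (1 − 0.744383)(1 − 0.788518) = 0.945942
Series (A and [0.945942]): 0.760636 × 0.945942 = 0.719518
Parallel (F and G): 1 − (1 − 0.755179)(1 − 0.859676) = 0.965646
Series (D, E, and [0.965646]): 0.853508 × 0.878447 × 0.965646 = 0.724004
Parallel ([0.719518] and [0.724004]): 1 − (1 − 0.719518)(1 − 0.724004) = 0.9226

0.9226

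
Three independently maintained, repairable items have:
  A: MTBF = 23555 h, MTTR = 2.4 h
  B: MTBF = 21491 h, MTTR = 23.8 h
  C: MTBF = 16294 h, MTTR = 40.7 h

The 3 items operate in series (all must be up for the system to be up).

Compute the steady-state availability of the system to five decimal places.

0.99630

A(A) = MTBF/(MTBF+MTTR) = 23555/(23555+2.4) = 0.999898
A(B) = MTBF/(MTBF+MTTR) = 21491/(21491+23.8) = 0.998894
A(C) = MTBF/(MTBF+MTTR) = 16294/(16294+40.7) = 0.997508
Series availability: 0.999898 × 0.998894 × 0.997508 = 0.99630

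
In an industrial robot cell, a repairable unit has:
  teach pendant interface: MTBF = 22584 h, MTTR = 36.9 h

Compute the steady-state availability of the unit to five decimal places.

A(teach pendant interface) = MTBF/(MTBF+MTTR) = 22584/(22584+36.9) = 0.99837

0.99837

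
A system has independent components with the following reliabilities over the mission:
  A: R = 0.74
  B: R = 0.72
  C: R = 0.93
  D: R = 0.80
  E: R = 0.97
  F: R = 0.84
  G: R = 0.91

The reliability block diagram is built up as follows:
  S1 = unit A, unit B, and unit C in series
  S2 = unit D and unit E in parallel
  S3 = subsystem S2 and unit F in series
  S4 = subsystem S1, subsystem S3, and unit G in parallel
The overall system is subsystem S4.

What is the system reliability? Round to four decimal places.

Series (A, B, and C): 0.740000 × 0.720000 × 0.930000 = 0.495504
Parallel (D and E): 1 − (1 − 0.800000)(1 − 0.970000) = 0.994000
Series ([0.994000] and F): 0.994000 × 0.840000 = 0.834960
Parallel ([0.495504], [0.834960], and G): 1 − (1 − 0.495504)(1 − 0.834960)(1 − 0.910000) = 0.9925

0.9925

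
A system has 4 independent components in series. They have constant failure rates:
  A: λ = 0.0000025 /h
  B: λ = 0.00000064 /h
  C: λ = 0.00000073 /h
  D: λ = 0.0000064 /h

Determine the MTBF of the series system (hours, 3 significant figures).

97400

Series of exponential components: λ_sys = Σ λ_i
λ_sys = 0.0000025 + 0.00000064 + 0.00000073 + 0.0000064 = 1.0270e-05 /h
MTBF = 1 / λ_sys = 97400 h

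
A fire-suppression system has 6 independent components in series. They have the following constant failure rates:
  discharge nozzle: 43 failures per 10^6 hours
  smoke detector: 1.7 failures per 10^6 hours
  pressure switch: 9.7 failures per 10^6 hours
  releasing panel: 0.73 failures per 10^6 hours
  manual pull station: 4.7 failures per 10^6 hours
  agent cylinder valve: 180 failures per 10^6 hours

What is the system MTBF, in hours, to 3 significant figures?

4170

Series of exponential components: λ_sys = Σ λ_i
λ_sys = 0.000043 + 0.0000017 + 0.0000097 + 0.00000073 + 0.0000047 + 0.00018 = 2.3983e-04 /h
MTBF = 1 / λ_sys = 4170 h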